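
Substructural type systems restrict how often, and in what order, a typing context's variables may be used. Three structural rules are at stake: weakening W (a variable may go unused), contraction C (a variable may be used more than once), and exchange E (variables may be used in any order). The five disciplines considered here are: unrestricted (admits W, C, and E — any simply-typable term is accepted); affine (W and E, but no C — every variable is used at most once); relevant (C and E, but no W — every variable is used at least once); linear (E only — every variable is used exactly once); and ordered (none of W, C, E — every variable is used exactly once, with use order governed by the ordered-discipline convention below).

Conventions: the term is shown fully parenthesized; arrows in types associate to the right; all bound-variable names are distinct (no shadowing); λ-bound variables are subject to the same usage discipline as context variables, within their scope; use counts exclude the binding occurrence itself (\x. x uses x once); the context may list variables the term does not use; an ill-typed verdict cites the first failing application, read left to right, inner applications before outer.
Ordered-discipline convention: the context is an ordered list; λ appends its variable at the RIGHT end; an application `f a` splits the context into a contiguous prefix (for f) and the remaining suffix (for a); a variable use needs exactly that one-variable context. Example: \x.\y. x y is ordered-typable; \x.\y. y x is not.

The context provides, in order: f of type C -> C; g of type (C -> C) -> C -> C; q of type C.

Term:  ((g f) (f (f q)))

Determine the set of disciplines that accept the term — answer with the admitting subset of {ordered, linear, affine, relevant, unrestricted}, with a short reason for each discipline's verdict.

admitted by: relevant, unrestricted
counts: f ×3, g ×1, q ×1
use order (left to right): g, f, f, f, q
typing: the term checks, with type C
ordered: ✗, uses contraction: f ×3
linear: ✗, uses contraction: f ×3
affine: ✗, uses contraction: f ×3
relevant: ✓, at least one use each (f, g, q)
unrestricted: ✓, simply typable at C; W, C, E all held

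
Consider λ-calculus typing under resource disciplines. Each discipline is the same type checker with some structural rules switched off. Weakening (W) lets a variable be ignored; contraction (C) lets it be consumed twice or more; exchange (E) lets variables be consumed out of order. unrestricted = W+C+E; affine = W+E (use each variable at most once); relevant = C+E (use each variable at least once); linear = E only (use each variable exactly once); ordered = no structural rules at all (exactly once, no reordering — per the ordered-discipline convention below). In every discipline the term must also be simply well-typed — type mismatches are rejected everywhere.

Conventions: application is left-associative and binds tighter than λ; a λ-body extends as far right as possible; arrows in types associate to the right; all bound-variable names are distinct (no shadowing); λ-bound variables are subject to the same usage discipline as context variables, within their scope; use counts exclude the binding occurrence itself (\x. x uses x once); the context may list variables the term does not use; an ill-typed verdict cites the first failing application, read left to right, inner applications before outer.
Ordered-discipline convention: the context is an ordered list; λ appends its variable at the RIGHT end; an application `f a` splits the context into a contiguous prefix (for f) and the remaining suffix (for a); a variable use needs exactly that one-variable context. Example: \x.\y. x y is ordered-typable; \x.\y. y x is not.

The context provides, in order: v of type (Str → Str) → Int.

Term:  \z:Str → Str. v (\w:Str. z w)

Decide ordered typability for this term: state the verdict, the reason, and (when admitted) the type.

yes — one use each (v, z, w); ordered split holds; term : (Str → Str) → Int
counts: v: 1; z (λ-bound): 1; w (λ-bound): 1
order of uses: v, z, w
typing: the term checks, with type (Str → Str) → Int
per-discipline verdicts: ordered ✓ | linear ✓ | affine ✓ | relevant ✓ | unrestricted ✓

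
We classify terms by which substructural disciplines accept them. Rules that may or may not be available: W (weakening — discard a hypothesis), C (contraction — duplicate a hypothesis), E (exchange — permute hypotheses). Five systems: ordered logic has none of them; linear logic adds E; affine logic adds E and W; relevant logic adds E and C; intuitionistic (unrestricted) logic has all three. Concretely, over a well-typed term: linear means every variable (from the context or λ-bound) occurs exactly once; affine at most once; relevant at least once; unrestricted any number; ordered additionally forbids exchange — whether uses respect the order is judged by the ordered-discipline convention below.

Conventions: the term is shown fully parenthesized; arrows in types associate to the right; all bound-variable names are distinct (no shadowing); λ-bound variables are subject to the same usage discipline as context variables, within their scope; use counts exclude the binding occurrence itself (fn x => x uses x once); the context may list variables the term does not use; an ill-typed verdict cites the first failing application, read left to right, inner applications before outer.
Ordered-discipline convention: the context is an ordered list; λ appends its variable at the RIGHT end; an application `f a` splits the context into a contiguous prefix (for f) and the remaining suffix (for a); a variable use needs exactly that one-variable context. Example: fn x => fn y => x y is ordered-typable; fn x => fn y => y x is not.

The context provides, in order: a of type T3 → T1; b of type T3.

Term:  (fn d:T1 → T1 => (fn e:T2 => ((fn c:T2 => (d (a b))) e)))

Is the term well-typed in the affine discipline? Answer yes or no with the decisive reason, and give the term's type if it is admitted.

yes — none of a, b, d, e, c used more than once; term : (T1 → T1) → T2 → T1
usage: a=1, b=1, d (bound)=1, e (bound)=1, c (bound)=0
order of uses: d, a, b, e
typing: ✓ — (T1 → T1) → T2 → T1
across the five disciplines: ordered ✗ | linear ✗ | affine ✓ | relevant ✗ | unrestricted ✓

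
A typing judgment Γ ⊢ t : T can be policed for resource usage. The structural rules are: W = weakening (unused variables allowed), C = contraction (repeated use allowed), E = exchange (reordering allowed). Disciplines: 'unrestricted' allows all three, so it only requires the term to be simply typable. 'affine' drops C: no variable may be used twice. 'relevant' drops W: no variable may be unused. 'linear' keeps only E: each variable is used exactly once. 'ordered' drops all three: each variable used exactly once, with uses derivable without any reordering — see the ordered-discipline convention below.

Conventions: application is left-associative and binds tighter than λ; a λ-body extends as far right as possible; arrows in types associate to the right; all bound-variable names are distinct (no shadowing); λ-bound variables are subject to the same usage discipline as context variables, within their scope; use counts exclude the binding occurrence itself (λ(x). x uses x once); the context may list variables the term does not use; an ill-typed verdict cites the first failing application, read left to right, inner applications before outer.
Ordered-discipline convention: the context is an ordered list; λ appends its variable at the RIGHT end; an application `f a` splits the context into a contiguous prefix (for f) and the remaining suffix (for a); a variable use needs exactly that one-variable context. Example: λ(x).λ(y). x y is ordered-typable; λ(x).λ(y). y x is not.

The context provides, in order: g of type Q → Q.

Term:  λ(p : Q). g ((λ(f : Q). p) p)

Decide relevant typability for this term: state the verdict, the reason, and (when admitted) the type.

no — f left unused
usage: g=1, p (λ-bound)=2, f (λ-bound)=0
left-to-right use order: g, p, p
typing: well-typed — term : Q → Q
summary: ordered ✗ | linear ✗ | affine ✗ | relevant ✗ | unrestricted ✓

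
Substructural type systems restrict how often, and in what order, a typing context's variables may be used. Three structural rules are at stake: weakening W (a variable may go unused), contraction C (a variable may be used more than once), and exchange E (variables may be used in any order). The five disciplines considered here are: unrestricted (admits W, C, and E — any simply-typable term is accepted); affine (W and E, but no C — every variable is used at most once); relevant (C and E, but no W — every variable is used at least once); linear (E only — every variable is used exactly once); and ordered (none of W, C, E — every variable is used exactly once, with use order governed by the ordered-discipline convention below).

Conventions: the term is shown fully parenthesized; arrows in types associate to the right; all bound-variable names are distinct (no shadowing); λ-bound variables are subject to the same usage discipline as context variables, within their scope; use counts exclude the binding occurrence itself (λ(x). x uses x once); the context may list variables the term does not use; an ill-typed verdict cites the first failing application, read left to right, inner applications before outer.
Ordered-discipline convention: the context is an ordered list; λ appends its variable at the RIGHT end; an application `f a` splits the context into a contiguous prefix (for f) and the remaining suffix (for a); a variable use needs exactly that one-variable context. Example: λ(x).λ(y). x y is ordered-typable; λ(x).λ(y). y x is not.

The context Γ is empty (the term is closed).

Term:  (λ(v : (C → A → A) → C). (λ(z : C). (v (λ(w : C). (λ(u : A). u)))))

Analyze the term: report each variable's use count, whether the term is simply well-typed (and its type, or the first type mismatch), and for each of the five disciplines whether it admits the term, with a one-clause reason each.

use counts: v [bound]=1; z [bound]=0; w [bound]=0; u [bound]=1
order of uses: v, u
typing: ✓ — ((C → A → A) → C) → C → C
ordered ✗ (unused: z, w — weakening required)
linear ✗ (unused: z, w — weakening required)
affine ✓ (v, z, w, u: no repeats, contraction unneeded)
relevant ✗ (unused: z, w — weakening required)
unrestricted ✓ (typability at ((C → A → A) → C) → C → C is all that's needed)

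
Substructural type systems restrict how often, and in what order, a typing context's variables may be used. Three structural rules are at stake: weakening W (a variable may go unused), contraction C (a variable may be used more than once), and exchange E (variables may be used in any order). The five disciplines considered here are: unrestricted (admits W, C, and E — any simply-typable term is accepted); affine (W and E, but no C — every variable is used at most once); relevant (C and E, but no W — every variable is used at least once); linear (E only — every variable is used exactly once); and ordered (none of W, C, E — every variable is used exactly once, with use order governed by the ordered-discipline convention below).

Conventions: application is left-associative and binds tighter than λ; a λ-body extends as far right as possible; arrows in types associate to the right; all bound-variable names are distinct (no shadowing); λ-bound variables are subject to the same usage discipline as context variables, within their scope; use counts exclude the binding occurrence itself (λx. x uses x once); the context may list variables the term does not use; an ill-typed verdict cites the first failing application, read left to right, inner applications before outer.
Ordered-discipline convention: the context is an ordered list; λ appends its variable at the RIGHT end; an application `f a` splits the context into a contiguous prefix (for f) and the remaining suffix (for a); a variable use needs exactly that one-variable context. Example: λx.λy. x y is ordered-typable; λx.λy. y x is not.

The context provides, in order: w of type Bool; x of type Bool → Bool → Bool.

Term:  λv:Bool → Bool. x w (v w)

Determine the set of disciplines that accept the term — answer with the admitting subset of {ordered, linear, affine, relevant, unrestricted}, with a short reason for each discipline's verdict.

admitting disciplines: relevant, unrestricted
use counts: w: 2, x: 1, v (λ-bound): 1
uses in reading order: x, w, v, w
typing: the term checks, with type (Bool → Bool) → Bool
ordered ✗ (w ×2 used more than once (contraction))
linear ✗ (w ×2 used more than once (contraction))
affine ✗ (w ×2 used more than once (contraction))
relevant ✓ (every one of w, x, v appears)
unrestricted ✓ (typability at (Bool → Bool) → Bool is all that's needed)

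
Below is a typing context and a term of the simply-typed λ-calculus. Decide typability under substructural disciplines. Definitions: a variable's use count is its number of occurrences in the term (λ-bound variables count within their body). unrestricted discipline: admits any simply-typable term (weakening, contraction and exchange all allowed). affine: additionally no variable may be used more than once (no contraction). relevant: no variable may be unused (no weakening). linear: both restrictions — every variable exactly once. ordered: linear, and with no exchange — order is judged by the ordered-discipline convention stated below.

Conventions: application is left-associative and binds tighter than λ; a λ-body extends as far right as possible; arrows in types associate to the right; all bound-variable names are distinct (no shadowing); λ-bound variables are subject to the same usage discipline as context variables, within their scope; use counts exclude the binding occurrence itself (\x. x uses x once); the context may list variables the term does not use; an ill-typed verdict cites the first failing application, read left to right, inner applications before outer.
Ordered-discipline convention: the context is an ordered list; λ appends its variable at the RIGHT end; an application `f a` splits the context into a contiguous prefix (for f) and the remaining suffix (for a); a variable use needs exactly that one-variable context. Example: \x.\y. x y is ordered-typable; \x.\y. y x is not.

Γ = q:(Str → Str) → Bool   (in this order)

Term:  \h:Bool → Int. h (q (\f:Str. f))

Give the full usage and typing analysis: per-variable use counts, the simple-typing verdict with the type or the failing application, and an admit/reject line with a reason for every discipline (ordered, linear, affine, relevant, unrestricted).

counts: q ×1; h [bound] ×1; f [bound] ×1
left-to-right use order: h, q, f
typing: well-typed at (Bool → Int) → Int
ordered ✗ (use order h, q, f needs exchange)
linear ✓ (exactly-once usage across q, h, f)
affine ✓ (no duplicate uses among q, h, f)
relevant ✓ (q, h, f: all used, weakening unneeded)
unrestricted ✓ (simply typable at (Bool → Int) → Int; W, C, E all held)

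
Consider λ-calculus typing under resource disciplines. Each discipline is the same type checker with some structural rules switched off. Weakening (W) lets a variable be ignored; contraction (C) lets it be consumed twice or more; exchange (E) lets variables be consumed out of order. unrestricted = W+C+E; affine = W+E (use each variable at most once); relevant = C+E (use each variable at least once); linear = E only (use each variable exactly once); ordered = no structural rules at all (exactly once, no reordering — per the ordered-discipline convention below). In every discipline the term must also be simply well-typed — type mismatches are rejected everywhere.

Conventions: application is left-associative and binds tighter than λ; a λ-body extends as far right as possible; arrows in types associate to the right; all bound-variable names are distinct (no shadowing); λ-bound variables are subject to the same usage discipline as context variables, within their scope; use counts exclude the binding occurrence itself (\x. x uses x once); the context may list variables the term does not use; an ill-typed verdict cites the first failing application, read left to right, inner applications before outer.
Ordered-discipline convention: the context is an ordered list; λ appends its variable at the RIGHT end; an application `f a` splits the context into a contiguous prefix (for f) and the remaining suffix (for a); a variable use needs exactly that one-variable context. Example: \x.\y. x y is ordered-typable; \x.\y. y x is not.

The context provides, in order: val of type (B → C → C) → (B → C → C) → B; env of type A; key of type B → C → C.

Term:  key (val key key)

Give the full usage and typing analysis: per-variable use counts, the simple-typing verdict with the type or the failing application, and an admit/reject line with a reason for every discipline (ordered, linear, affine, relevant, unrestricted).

counts: val: 1×, env: 0×, key: 3×
order of uses: key, val, key, key
typing: well-typed — term : C → C
ordered: ✗, key ×3 used more than once (contraction); unused: env — weakening required
linear: ✗, key ×3 used more than once (contraction); unused: env — weakening required
affine: ✗, key ×3 used more than once (contraction)
relevant: ✗, unused: env — weakening required
unrestricted: ✓, typability at C → C is all that's needed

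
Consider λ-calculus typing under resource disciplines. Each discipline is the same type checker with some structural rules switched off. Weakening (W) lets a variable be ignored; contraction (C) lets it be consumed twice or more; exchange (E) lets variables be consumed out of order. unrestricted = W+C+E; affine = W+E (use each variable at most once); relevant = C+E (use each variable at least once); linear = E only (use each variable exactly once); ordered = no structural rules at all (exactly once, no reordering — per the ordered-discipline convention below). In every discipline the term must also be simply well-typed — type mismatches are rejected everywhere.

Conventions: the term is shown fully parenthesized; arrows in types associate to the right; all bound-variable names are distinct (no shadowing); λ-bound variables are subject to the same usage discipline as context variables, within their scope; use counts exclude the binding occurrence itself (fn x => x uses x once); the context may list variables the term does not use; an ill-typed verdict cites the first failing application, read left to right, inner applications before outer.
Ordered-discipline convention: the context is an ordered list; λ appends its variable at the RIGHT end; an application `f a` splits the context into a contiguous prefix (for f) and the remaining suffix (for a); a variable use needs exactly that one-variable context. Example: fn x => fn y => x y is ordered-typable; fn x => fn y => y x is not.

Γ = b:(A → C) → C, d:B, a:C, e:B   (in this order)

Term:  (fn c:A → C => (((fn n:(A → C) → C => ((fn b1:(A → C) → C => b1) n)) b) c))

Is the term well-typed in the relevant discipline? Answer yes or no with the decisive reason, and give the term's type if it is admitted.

no — d, a, e never used (weakening)
variable uses: b=1, d=0, a=0, e=0, c (bound)=1, n (bound)=1, b1 (bound)=1
order of uses: b1, n, b, c
typing: well-typed at (A → C) → C
summary: ordered ✗, linear ✗, affine ✓, relevant ✗, unrestricted ✓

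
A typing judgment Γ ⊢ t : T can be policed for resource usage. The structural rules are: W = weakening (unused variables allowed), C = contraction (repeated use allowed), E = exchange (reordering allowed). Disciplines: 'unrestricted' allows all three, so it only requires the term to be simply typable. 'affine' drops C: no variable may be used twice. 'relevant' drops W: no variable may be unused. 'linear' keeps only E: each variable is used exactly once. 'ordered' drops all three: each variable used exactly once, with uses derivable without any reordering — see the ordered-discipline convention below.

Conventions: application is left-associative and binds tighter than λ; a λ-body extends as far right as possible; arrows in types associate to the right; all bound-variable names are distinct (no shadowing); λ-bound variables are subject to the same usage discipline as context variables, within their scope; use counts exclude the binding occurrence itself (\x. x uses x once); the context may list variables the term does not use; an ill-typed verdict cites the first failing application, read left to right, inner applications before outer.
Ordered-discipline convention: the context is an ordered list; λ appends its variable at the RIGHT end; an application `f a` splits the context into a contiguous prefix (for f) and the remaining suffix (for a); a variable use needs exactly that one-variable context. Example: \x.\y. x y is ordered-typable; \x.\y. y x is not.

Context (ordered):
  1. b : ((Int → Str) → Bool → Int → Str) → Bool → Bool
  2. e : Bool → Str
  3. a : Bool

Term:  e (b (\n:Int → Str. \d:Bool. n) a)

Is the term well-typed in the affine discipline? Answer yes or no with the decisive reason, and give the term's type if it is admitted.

yes — none of b, e, a, n, d used more than once; term : Str
variable uses: b: 1, e: 1, a: 1, n (bound): 1, d (bound): 0
order of uses: e, b, n, a
typing: ✓ — Str
per-discipline verdicts: ordered ✗, linear ✗, affine ✓, relevant ✗, unrestricted ✓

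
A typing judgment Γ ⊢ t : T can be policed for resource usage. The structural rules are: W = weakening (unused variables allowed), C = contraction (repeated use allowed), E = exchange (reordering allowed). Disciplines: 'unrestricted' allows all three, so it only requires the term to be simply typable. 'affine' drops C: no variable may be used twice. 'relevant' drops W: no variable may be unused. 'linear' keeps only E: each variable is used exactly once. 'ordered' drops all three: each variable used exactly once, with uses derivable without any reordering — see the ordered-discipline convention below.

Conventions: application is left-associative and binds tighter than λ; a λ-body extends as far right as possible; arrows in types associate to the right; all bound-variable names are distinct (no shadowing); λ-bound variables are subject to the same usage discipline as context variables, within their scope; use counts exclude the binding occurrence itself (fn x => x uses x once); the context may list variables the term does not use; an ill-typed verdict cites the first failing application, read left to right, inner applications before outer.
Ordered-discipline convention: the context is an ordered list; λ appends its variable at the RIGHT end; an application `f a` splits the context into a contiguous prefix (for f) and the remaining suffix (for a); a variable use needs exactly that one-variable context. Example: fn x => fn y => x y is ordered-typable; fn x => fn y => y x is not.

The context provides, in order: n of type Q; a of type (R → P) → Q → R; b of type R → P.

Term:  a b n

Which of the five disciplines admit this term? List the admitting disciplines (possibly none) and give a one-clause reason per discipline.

accepted by: linear, affine, relevant, unrestricted
counts: n: 1, a: 1, b: 1
order of uses: a, b, n
typing: well-typed at R
ordered: ✗, no contiguous prefix/suffix split fits a, b, n
linear: ✓, single use per variable (n, a, b)
affine: ✓, none of n, a, b used more than once
relevant: ✓, n, a, b: all used, weakening unneeded
unrestricted: ✓, typability at R is all that's needed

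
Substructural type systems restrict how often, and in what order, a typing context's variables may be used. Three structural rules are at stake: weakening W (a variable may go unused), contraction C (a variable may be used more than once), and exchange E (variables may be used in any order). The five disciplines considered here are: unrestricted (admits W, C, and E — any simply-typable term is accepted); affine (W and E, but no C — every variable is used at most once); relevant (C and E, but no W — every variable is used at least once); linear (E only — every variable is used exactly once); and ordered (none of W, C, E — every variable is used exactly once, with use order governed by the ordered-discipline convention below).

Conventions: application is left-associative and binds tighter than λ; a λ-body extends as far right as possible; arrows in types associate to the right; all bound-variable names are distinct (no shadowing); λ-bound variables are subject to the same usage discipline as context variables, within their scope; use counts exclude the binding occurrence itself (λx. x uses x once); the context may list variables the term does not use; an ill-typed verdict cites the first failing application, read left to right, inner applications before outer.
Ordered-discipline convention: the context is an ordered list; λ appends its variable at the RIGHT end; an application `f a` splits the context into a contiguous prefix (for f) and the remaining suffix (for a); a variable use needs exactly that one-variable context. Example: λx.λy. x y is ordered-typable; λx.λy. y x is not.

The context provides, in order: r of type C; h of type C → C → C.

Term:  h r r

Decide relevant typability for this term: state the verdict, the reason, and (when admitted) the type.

yes — at least one use each (r, h); term : C
usage: r ×2; h ×1
left-to-right use order: h, r, r
typing: well-typed at C
summary: ordered ✗ · linear ✗ · affine ✗ · relevant ✓ · unrestricted ✓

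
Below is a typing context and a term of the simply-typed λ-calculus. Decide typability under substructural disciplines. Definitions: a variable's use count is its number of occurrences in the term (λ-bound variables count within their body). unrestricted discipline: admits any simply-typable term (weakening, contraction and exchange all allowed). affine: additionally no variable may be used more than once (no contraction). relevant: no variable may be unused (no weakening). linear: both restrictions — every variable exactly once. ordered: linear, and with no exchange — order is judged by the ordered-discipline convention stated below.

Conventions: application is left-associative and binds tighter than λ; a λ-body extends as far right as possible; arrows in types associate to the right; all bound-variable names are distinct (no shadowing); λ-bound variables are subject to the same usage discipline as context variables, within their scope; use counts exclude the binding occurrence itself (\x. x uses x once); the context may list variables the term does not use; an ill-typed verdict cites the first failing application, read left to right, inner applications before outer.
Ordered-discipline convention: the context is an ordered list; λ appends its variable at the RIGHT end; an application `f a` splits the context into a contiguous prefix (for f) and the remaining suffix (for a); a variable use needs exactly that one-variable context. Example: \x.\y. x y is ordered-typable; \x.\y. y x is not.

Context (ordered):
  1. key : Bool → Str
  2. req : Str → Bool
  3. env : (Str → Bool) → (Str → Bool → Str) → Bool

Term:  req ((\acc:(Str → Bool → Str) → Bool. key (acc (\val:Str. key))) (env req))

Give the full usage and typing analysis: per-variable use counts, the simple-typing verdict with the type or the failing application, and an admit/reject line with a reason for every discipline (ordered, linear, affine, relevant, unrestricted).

counts: key ×2; req ×2; env ×1; acc [bound] ×1; val [bound] ×0
left-to-right use order: req, key, acc, key, env, req
typing: well-typed — term : Bool
ordered: ✗, key ×2, req ×2 used more than once (contraction); unused: val — weakening required
linear: ✗, key ×2, req ×2 used more than once (contraction); unused: val — weakening required
affine: ✗, key ×2, req ×2 used more than once (contraction)
relevant: ✗, unused: val — weakening required
unrestricted: ✓, simply typable at Bool; W, C, E all held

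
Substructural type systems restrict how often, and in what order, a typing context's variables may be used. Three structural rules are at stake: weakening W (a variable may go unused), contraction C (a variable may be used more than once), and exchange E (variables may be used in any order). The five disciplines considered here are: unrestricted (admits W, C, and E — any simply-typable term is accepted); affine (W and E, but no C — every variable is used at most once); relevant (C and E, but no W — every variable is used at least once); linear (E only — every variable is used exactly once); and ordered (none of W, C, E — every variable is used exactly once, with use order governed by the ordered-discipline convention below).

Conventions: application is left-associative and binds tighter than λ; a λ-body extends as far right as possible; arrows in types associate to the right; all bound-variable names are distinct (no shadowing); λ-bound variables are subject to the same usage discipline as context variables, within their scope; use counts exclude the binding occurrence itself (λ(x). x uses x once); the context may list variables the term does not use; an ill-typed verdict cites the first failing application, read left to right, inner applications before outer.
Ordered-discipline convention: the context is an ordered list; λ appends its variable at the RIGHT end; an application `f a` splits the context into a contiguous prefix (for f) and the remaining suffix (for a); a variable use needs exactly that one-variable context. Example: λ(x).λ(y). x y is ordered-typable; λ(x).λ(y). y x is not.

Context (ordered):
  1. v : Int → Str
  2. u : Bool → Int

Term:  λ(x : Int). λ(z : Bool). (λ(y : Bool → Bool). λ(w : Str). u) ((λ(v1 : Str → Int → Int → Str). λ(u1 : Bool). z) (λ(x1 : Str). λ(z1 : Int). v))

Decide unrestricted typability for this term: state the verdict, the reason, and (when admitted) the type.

yes — typability at Int → Bool → Str → Bool → Int is all that's needed; term : Int → Bool → Str → Bool → Int
variable uses: v ×1; u ×1; x (λ-bound) ×0; z (λ-bound) ×1; y (λ-bound) ×0; w (λ-bound) ×0; v1 (λ-bound) ×0; u1 (λ-bound) ×0; x1 (λ-bound) ×0; z1 (λ-bound) ×0
uses in reading order: u, z, v
typing: the term checks, with type Int → Bool → Str → Bool → Int
per-discipline verdicts: ordered ✗, linear ✗, affine ✓, relevant ✗, unrestricted ✓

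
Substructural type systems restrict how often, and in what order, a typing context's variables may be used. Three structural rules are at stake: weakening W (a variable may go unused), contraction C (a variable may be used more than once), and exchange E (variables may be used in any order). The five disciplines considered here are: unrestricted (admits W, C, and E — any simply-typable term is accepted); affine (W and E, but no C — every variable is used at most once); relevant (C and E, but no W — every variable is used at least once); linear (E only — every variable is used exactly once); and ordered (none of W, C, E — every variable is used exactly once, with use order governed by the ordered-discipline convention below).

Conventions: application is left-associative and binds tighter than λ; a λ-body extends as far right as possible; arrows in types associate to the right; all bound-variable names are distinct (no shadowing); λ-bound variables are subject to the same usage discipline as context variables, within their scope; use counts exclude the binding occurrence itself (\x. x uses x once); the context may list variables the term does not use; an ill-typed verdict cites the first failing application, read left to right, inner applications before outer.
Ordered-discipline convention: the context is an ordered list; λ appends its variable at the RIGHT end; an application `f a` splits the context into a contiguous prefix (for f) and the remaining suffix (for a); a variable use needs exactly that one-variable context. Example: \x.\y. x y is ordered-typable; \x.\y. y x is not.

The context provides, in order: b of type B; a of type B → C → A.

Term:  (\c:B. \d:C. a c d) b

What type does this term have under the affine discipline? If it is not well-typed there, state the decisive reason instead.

term : C → A
use counts: b: 1×, a: 1×, c (λ-bound): 1×, d (λ-bound): 1×
uses in reading order: a, c, d, b
typing: the term checks, with type C → A
summary: ordered ✗; linear ✓; affine ✓; relevant ✓; unrestricted ✓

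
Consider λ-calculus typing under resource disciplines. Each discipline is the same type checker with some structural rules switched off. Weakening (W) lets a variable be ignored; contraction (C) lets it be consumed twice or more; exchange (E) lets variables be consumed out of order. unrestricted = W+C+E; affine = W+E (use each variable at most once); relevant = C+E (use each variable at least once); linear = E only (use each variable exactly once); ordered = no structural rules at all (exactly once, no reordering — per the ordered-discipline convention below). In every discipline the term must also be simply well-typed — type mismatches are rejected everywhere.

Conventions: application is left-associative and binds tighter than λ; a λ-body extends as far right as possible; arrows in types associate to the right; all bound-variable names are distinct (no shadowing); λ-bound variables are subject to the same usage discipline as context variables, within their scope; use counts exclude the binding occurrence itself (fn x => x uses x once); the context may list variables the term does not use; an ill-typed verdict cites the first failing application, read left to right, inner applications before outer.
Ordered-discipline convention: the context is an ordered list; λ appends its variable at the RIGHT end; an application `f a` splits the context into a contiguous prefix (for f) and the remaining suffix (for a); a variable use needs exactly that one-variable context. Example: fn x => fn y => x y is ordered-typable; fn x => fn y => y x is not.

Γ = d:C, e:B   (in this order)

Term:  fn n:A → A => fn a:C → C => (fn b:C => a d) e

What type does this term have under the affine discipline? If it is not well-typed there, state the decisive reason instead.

not well-typed under affine — not simply typable
counts: d: 1×, e: 1×, n (bound): 0×, a (bound): 1×, b (bound): 0×
left-to-right use order: a, d, e
typing: ill-typed: an application expects C but receives B
per-discipline verdicts: ordered ✗ | linear ✗ | affine ✗ | relevant ✗ | unrestricted ✗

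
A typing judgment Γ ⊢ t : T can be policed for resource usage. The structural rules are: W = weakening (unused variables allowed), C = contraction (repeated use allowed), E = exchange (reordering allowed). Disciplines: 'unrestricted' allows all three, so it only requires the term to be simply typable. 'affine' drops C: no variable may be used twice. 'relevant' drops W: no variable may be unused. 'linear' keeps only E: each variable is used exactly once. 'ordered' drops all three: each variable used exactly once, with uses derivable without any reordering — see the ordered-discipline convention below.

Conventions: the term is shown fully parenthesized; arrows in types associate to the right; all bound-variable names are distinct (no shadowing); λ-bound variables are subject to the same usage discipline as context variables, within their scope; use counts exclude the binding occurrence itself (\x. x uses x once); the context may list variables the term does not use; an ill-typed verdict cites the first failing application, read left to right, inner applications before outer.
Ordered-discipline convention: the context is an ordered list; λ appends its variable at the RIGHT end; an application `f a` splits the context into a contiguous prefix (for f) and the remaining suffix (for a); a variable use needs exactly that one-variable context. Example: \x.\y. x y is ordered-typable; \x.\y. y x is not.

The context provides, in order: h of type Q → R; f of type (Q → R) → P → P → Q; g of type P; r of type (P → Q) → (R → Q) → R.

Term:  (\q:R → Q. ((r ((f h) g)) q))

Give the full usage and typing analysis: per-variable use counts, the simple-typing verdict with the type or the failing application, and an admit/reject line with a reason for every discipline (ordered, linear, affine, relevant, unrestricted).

usage: h: 1, f: 1, g: 1, r: 1, q (bound): 1
use order (left to right): r, f, h, g, q
typing: ✓ — (R → Q) → R
ordered: ✗, no contiguous prefix/suffix split fits r, f, h, g, q
linear: ✓, single use per variable (h, f, g, r, q)
affine: ✓, h, f, g, r, q: no repeats, contraction unneeded
relevant: ✓, none of h, f, g, r, q goes unused
unrestricted: ✓, simply typable at (R → Q) → R; W, C, E all held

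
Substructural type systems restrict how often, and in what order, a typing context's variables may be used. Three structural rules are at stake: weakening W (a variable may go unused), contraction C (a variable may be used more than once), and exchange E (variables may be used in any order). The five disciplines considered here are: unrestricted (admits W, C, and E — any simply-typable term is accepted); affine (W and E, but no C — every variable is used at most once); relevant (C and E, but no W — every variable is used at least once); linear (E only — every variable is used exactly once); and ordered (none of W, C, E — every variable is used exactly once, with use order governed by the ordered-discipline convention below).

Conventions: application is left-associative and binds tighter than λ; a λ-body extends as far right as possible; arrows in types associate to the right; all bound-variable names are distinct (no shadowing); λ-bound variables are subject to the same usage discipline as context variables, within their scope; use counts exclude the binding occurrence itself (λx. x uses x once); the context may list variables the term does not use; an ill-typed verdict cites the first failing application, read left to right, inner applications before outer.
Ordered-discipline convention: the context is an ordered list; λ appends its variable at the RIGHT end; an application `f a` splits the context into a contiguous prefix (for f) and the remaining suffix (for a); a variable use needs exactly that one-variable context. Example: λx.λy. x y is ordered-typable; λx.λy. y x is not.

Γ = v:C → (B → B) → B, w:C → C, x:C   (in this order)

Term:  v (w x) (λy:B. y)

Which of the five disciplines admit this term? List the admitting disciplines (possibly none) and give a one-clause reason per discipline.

admitting disciplines: ordered, linear, affine, relevant, unrestricted
variable uses: v=1; w=1; x=1; y (λ-bound)=1
order of uses: v, w, x, y
typing: ✓ — B
ordered: ✓, v, w, x, y once each; derivable with no W/C/E
linear: ✓, each of v, w, x, y used exactly once
affine: ✓, v, w, x, y: no repeats, contraction unneeded
relevant: ✓, every one of v, w, x, y appears
unrestricted: ✓, well-typed at B; no restrictions here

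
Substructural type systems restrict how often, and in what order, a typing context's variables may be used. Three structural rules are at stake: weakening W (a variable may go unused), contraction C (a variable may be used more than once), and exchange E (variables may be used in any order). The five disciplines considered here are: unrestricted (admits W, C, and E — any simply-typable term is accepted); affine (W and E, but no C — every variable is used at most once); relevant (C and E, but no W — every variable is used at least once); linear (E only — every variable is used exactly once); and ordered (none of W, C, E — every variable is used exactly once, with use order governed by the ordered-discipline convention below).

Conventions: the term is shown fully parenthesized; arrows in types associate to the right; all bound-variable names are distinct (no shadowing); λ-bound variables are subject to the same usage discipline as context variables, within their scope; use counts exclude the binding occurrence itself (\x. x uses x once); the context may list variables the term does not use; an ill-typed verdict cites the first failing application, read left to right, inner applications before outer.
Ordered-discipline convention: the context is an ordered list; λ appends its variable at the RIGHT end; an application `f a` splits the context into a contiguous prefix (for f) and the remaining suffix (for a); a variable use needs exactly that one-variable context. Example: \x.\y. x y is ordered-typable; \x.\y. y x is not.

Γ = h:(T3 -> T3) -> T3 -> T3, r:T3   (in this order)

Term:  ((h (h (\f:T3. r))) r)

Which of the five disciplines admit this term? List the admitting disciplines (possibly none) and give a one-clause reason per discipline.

admitted in: unrestricted
counts: h=2; r=2; f [bound]=0
use order (left to right): h, h, r, r
typing: well-typed — term : T3
ordered: ✗, needs contraction — h ×2, r ×2; needs weakening: f unused
linear: ✗, needs contraction — h ×2, r ×2; needs weakening: f unused
affine: ✗, needs contraction — h ×2, r ×2
relevant: ✗, needs weakening: f unused
unrestricted: ✓, typability at T3 is all that's needed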